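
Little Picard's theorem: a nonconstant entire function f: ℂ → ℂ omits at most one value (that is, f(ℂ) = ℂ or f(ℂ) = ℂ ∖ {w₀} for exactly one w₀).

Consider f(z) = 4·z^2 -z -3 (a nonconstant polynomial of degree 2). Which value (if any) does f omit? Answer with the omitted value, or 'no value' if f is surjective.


Little Picard bounds the complement of f(ℂ) to at most one point.
For every w ∈ ℂ, the equation p(z) − w = 0 is a nonconstant polynomial in z and hence has at least one root by the fundamental theorem of algebra. So p is surjective onto ℂ, omitting no value.

Omitted value: no value.


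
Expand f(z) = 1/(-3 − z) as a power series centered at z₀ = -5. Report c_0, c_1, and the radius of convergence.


Let w = z − z₀, so z = z₀ + w.
Then -3 − z = -3 − (z₀ + w) = (-3 − z₀) − w = 2 − w.
f(z) = 1/(2 − w) = (1/(2)) · 1/(1 − w/(2)) = Σ_{n≥0} w^n / (2)^(n+1).
So c_n = 1/(2)^(n+1):
  c_0 = 1/(2)^1 = 1/2.
  c_1 = 1/(2)^2 = 1/4.
The series is valid for |w/d| < 1, i.e. |z − z₀| < |d|.
Radius of convergence: R = |-3 − z₀| = |2| = 2 (distance from z₀ to the singularity z = -3).

c_0 = 1/2, c_1 = 1/4; R = 2.


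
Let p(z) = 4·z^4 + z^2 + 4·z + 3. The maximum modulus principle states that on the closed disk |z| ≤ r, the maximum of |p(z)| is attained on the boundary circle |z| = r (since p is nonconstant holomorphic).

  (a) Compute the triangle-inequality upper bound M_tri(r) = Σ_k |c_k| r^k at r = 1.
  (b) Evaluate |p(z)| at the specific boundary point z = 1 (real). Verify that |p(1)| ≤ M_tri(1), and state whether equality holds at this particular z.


Coefficients: c_0 = 3, c_1 = 4, c_2 = 1, c_3 = 0, c_4 = 4. Radius r = 1.
Part (a). Triangle bound: M_tri(r) = Σ_k |c_k| r^k
  = |3|·1^0 + |4|·1^1 + |1|·1^2 + |0|·1^3 + |4|·1^4
  = 3 + 4 + 1 + 0 + 4 = 12.
This bounds M(r) := max_{|z|=r} |p(z)| from above; equality holds iff all terms c_k z^k can be made to align in phase at a single z on |z|=r.
Part (b). At z = 1 (real, on the circle |z| = r):
  p(1) = (3)·1^0 + (4)·1^1 + (1)·1^2 + (0)·1^3 + (4)·1^4 = 12.
  |p(1)| = 12.
Since all nonzero coefficients share the same sign, |p(1)| = 12 = M_tri(1); the triangle bound is attained at z = 1, so in fact M(r) = 12.

M_tri(1) = 12; |p(1)| = 12; equality at z=1: yes.


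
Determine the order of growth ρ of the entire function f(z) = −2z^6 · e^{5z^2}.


M(r) = max_{|z|=r} |-2|·|z|^6·|e^{5z^2}| = 2·r^6 · e^{5r^2} (the factors attain their maxima compatibly on |z|=r). Then log M(r) = log 2 + 6·log r + 5r^2, dominated by the last term, so log log M(r) ~ 2·log r. The polynomial factor -2z^6 contributes only a log r term and does not affect the order. ρ = 2.
Therefore ρ = 2.

Order ρ = 2.


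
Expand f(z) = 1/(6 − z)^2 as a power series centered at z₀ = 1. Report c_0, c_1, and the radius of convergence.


Let w = z − z₀, so z = z₀ + w.
Then 6 − z = 6 − (z₀ + w) = (6 − z₀) − w = 5 − w.
f(z) = 1/(5 − w)^2 = (1/(5)^2) · (1 − w/(5))^{−2}.
By the binomial series (1−u)^{−2} = Σ_{n≥0} C(n+1, 1) u^n for |u|<1, with u = w/(5):
  c_n = C(n+1, 1) / (5)^(n+2).
  c_0 = 1/(5)^2 = 1/25.
  c_1 = 2/(5)^3 = 2/125.
The series is valid for |w/d| < 1, i.e. |z − z₀| < |d|.
Radius of convergence: R = |6 − z₀| = |5| = 5 (distance from z₀ to the singularity z = 6).

c_0 = 1/25, c_1 = 2/125; R = 5.


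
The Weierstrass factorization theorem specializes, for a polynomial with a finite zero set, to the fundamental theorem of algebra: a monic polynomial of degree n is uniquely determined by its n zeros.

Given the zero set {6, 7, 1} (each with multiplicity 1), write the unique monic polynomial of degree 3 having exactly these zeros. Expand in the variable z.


The polynomial is p(z) = ∏_{α ∈ S} (z − α), where S = {6, 7, 1}.
Expanding the product yields: p(z) = z^3 -14·z^2 + 55·z -42.
The resulting polynomial has degree 3 and real coefficients as required.

p(z) = z^3 -14·z^2 + 55·z -42.


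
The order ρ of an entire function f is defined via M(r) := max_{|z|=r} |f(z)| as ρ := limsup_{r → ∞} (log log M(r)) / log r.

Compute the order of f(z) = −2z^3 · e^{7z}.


M(r) = max_{|z|=r} |-2|·|z|^3·|e^{7z}| = 2·r^3 · e^{7r^1} (the factors attain their maxima compatibly on |z|=r). Then log M(r) = log 2 + 3·log r + 7r^1, dominated by the last term, so log log M(r) ~ 1·log r. The polynomial factor -2z^3 contributes only a log r term and does not affect the order. ρ = 1.
Therefore ρ = 1.

Order ρ = 1.


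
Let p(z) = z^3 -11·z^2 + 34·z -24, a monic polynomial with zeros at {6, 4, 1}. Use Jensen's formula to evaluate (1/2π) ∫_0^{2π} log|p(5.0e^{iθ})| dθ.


Zeros: 1, 4, 6; r = 5.0.
Inside |z| < r: 1, 4. Outside (|z| ≥ r): 6.
p(0) = -24, so log|p(0)| = log(24) = 3.1781.
Apply Jensen: I(r) = log|p(0)| + Σ_k log(r/|z_k|), summed over zeros inside |z| < r.
  log(r/|z_k|) for z_k = 4: log(5.0/4) = 0.2231
  log(r/|z_k|) for z_k = 1: log(5.0/1) = 1.6094
  Outside zeros (6) contribute nothing to the Jensen sum.
Sum over inside zeros: 1.8326.
I(r) = log|p(0)| + (inside sum) = 3.1781 + 1.8326 = 5.0106.
Note: since some zeros are outside |z| ≤ r, the simplified n·log(r) form does NOT apply — only the inside zeros contribute.

I(r) ≈ 5.0106.


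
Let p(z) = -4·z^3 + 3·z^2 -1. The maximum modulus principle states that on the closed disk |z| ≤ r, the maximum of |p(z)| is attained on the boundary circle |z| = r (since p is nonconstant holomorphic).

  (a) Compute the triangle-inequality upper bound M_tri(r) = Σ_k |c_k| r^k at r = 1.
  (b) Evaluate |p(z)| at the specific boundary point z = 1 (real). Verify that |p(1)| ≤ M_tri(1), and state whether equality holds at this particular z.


Coefficients: c_0 = -1, c_1 = 0, c_2 = 3, c_3 = -4. Radius r = 1.
Part (a). Triangle bound: M_tri(r) = Σ_k |c_k| r^k
  = |-1|·1^0 + |0|·1^1 + |3|·1^2 + |-4|·1^3
  = 1 + 0 + 3 + 4 = 8.
This bounds M(r) := max_{|z|=r} |p(z)| from above; equality holds iff all terms c_k z^k can be made to align in phase at a single z on |z|=r.
Part (b). At z = 1 (real, on the circle |z| = r):
  p(1) = (-1)·1^0 + (0)·1^1 + (3)·1^2 + (-4)·1^3 = -2.
  |p(1)| = 2.
Check: |p(1)| = 2 ≤ 8 = M_tri(1). ✓ Equality does not hold at z = 1 (the coefficients have mixed signs, so the terms do not all align in phase there).

M_tri(1) = 8; |p(1)| = 2; equality at z=1: no.


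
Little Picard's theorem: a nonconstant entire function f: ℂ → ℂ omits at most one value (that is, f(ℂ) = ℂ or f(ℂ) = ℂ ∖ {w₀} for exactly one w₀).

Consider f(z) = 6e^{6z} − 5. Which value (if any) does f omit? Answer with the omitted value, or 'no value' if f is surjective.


Little Picard bounds the complement of f(ℂ) to at most one point.
e^{6z} is never zero on ℂ, so 6·e^{6z} takes every value in ℂ ∖ {0}. Adding -5 shifts the range to ℂ ∖ {-5}. Thus f omits exactly the value -5.

Omitted value: -5.


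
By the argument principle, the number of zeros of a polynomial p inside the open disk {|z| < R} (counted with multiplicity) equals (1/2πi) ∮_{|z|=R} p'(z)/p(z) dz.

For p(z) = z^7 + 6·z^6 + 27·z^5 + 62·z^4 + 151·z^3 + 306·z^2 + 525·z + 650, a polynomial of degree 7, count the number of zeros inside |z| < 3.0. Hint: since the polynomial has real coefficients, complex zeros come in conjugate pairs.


The zeros of p are: -2, (-2 + 3i), (-2 - 3i), (1 + 2i), (1 - 2i), (-1 + 2i), (-1 - 2i).
Their magnitudes are: 2, 3.606, 3.606, 2.236, 2.236, 2.236, 2.236.
Zeros with |z| < R = 3.0: -2, (1 + 2i), (1 - 2i), (-1 + 2i), (-1 - 2i).
Count = 5.
By the argument principle, (1/2πi) ∮_{|z|=R} p'(z)/p(z) dz equals exactly this count.

Number of zeros inside |z| < 3.0: 5.


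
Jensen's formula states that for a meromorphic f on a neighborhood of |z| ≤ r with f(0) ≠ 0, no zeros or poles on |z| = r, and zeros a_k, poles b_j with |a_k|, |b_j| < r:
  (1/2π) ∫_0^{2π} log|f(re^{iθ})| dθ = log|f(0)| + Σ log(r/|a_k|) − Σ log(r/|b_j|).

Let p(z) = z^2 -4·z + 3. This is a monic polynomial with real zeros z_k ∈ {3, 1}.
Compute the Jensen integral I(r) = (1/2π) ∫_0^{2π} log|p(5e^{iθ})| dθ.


Zeros: 1, 3; r = 5.
Inside |z| < r: 1, 3. Outside (|z| ≥ r): ∅.
p(0) = 3, so log|p(0)| = log(3) = 1.0986.
Apply Jensen: I(r) = log|p(0)| + Σ_k log(r/|z_k|), summed over zeros inside |z| < r.
  log(r/|z_k|) for z_k = 3: log(5/3) = 0.5108
  log(r/|z_k|) for z_k = 1: log(5/1) = 1.6094
Sum over inside zeros: 2.1203.
I(r) = log|p(0)| + (inside sum) = 1.0986 + 2.1203 = 3.2189.
Closed form (all zeros inside, monic): I(r) = n·log(r) = 2·log(5) = 3.2189. ✓

I(r) ≈ 3.2189.


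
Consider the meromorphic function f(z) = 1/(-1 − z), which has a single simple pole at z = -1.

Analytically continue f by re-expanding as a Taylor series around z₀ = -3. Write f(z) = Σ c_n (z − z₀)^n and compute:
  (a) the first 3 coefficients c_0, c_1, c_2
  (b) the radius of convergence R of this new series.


Let w = z − z₀, so z = z₀ + w.
Then -1 − z = -1 − (z₀ + w) = (-1 − z₀) − w = 2 − w.
f(z) = 1/(2 − w) = (1/(2)) · 1/(1 − w/(2)) = Σ_{n≥0} w^n / (2)^(n+1).
So c_n = 1/(2)^(n+1):
  c_0 = 1/(2)^1 = 1/2.
  c_1 = 1/(2)^2 = 1/4.
  c_2 = 1/(2)^3 = 1/8.
The series is valid for |w/d| < 1, i.e. |z − z₀| < |d|.
Radius of convergence: R = |-1 − z₀| = |2| = 2 (distance from z₀ to the singularity z = -1).

c_0 = 1/2, c_1 = 1/4, c_2 = 1/8; R = 2.


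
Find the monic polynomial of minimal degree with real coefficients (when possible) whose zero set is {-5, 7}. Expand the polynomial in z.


The polynomial is p(z) = ∏_{α ∈ S} (z − α), where S = {-5, 7}.
Expanding the product yields: p(z) = z^2 -2·z -35.
The resulting polynomial has degree 2 and real coefficients as required.

p(z) = z^2 -2·z -35.


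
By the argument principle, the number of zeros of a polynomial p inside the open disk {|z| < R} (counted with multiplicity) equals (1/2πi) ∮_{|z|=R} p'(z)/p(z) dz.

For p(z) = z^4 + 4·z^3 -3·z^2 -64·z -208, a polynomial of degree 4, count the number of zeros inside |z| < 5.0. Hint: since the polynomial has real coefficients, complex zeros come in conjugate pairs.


The zeros of p are: 4, (-2 + 3i), (-2 - 3i), -4.
Their magnitudes are: 4, 3.606, 3.606, 4.
Zeros with |z| < R = 5.0: 4, (-2 + 3i), (-2 - 3i), -4.
Count = 4.
By the argument principle, (1/2πi) ∮_{|z|=R} p'(z)/p(z) dz equals exactly this count.

Number of zeros inside |z| < 5.0: 4.


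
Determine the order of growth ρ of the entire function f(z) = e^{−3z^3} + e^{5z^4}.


Each summand is entire of order 3 and 4 respectively (as in the single-exponential case). The order of a sum is at most the max of the orders, so ρ ≤ 4. For the lower bound: on |z|=r choose arg z so that 5z^4 is real positive; then |e^{5z^4}| = e^{5r^4} while |e^{-3z^3}| ≤ e^{3r^3} = o(e^{5r^4}). So |f| ≥ e^{5r^4}(1 − o(1)) and ρ ≥ 4. Hence ρ = max(3, 4) = 4.
Therefore ρ = 4.

Order ρ = 4.


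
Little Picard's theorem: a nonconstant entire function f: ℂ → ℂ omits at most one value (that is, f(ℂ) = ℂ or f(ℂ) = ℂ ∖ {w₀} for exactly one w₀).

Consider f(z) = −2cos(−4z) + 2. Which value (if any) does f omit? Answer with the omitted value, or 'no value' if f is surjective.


Little Picard bounds the complement of f(ℂ) to at most one point.
cos is entire and surjective onto ℂ: for every w ∈ ℂ, cos(ζ) = w has a solution ζ ∈ ℂ (e.g., via the complex inverse arccos). With ζ = −4z this gives z = ζ/(-4). Then -2·cos(−4z) takes every value in -2·ℂ = ℂ, and adding 2 is a bijection of ℂ. So f is surjective and omits no value. (Note: only on the real line is cos bounded by [−1, 1].)

Omitted value: no value.


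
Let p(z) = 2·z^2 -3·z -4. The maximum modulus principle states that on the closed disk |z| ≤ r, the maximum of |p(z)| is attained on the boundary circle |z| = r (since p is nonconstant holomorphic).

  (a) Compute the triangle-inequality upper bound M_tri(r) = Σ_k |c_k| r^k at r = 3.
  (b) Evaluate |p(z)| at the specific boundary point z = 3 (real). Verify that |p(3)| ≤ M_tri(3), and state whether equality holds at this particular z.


Coefficients: c_0 = -4, c_1 = -3, c_2 = 2. Radius r = 3.
Part (a). Triangle bound: M_tri(r) = Σ_k |c_k| r^k
  = |-4|·3^0 + |-3|·3^1 + |2|·3^2
  = 4 + 9 + 18 = 31.
This bounds M(r) := max_{|z|=r} |p(z)| from above; equality holds iff all terms c_k z^k can be made to align in phase at a single z on |z|=r.
Part (b). At z = 3 (real, on the circle |z| = r):
  p(3) = (-4)·3^0 + (-3)·3^1 + (2)·3^2 = 5.
  |p(3)| = 5.
Check: |p(3)| = 5 ≤ 31 = M_tri(3). ✓ Equality does not hold at z = 3 (the coefficients have mixed signs, so the terms do not all align in phase there).

M_tri(3) = 31; |p(3)| = 5; equality at z=3: no.


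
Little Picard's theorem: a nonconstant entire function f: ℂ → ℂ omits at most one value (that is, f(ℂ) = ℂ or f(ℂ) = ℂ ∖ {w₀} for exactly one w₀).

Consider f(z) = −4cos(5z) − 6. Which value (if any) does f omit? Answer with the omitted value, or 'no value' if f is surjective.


Little Picard bounds the complement of f(ℂ) to at most one point.
cos is entire and surjective onto ℂ: for every w ∈ ℂ, cos(ζ) = w has a solution ζ ∈ ℂ (e.g., via the complex inverse arccos). With ζ = 5z this gives z = ζ/(5). Then -4·cos(5z) takes every value in -4·ℂ = ℂ, and adding -6 is a bijection of ℂ. So f is surjective and omits no value. (Note: only on the real line is cos bounded by [−1, 1].)

Omitted value: no value.


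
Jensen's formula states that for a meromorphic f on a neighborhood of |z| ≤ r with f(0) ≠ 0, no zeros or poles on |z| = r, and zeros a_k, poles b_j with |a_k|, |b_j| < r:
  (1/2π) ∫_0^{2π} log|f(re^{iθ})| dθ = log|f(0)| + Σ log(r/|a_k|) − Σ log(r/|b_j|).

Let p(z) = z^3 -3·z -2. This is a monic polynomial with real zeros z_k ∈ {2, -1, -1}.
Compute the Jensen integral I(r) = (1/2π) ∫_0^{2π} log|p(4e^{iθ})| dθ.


Zeros: -1, -1, 2; r = 4.
Inside |z| < r: -1, -1, 2. Outside (|z| ≥ r): ∅.
p(0) = -2, so log|p(0)| = log(2) = 0.6931.
Apply Jensen: I(r) = log|p(0)| + Σ_k log(r/|z_k|), summed over zeros inside |z| < r.
  log(r/|z_k|) for z_k = 2: log(4/2) = 0.6931
  log(r/|z_k|) for z_k = -1: log(4/1) = 1.3863
  log(r/|z_k|) for z_k = -1: log(4/1) = 1.3863
Sum over inside zeros: 3.4657.
I(r) = log|p(0)| + (inside sum) = 0.6931 + 3.4657 = 4.1589.
Closed form (all zeros inside, monic): I(r) = n·log(r) = 3·log(4) = 4.1589. ✓

I(r) ≈ 4.1589.


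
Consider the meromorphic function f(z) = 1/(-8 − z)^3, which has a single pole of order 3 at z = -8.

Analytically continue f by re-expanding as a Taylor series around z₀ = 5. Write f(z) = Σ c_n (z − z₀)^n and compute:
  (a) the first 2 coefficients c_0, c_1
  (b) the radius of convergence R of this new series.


Let w = z − z₀, so z = z₀ + w.
Then -8 − z = -8 − (z₀ + w) = (-8 − z₀) − w = -13 − w.
f(z) = 1/(-13 − w)^3 = (1/(-13)^3) · (1 − w/(-13))^{−3}.
By the binomial series (1−u)^{−3} = Σ_{n≥0} C(n+2, 2) u^n for |u|<1, with u = w/(-13):
  c_n = C(n+2, 2) / (-13)^(n+3).
  c_0 = 1/(-13)^3 = -1/2197.
  c_1 = 3/(-13)^4 = 3/28561.
The series is valid for |w/d| < 1, i.e. |z − z₀| < |d|.
Radius of convergence: R = |-8 − z₀| = |-13| = 13 (distance from z₀ to the singularity z = -8).

c_0 = -1/2197, c_1 = 3/28561; R = 13.


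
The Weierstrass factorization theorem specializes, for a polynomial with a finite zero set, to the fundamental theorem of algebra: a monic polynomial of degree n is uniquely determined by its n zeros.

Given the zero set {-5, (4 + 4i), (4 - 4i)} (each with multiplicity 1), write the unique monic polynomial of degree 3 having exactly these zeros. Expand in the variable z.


The polynomial is p(z) = ∏_{α ∈ S} (z − α), where S = {-5, (4 + 4i), (4 - 4i)}.
Expanding the product yields: p(z) = z^3 -3·z^2 -8·z + 160.
Note conjugate pairs combine to real quadratics: (z − (4+4i))(z − (4−4i)) = z² − 8z + 32.
The resulting polynomial has degree 3 and real coefficients as required.

p(z) = z^3 -3·z^2 -8·z + 160.


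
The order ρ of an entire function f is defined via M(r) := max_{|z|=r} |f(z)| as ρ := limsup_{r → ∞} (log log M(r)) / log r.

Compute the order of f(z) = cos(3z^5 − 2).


Write cos(w) = (e^{iw} ± e^{−iw})/(2 or 2i), so |cos(w)| ≤ e^{|w|}. With w = 3z^5 − 2, |w| ≤ 3r^5 + 2 on |z|=r, giving M(r) ≤ e^{3r^5 + 2} and ρ ≤ 5. For the lower bound, choose z on |z|=r with 3z^5 purely imaginary of modulus 3r^5; then |cos(3z^5 − 2)| grows like e^{3r^5}/2, so ρ ≥ 5. Hence ρ = 5.
Therefore ρ = 5.

Order ρ = 5.


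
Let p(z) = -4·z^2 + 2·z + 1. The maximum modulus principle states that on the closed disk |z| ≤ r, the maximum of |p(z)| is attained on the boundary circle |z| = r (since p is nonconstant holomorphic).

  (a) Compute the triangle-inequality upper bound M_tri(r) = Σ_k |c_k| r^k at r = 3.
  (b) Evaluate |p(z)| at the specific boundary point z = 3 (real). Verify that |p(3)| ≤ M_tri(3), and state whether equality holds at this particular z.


Coefficients: c_0 = 1, c_1 = 2, c_2 = -4. Radius r = 3.
Part (a). Triangle bound: M_tri(r) = Σ_k |c_k| r^k
  = |1|·3^0 + |2|·3^1 + |-4|·3^2
  = 1 + 6 + 36 = 43.
This bounds M(r) := max_{|z|=r} |p(z)| from above; equality holds iff all terms c_k z^k can be made to align in phase at a single z on |z|=r.
Part (b). At z = 3 (real, on the circle |z| = r):
  p(3) = (1)·3^0 + (2)·3^1 + (-4)·3^2 = -29.
  |p(3)| = 29.
Check: |p(3)| = 29 ≤ 43 = M_tri(3). ✓ Equality does not hold at z = 3 (the coefficients have mixed signs, so the terms do not all align in phase there).

M_tri(3) = 43; |p(3)| = 29; equality at z=3: no.


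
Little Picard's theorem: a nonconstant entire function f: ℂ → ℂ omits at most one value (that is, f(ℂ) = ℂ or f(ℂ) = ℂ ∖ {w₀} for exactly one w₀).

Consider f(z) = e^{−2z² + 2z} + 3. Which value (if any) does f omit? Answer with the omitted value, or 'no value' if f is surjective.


Little Picard bounds the complement of f(ℂ) to at most one point.
The exponent g(z) = −2z² + 2z is a nonconstant polynomial, hence surjective onto ℂ. So e^{g(z)} takes every value in {e^w : w ∈ ℂ} = ℂ ∖ {0}. Adding 3 shifts the range to ℂ ∖ {3}. f omits exactly 3.

Omitted value: 3.


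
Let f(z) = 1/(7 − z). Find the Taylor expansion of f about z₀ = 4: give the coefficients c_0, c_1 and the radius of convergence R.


Let w = z − z₀, so z = z₀ + w.
Then 7 − z = 7 − (z₀ + w) = (7 − z₀) − w = 3 − w.
f(z) = 1/(3 − w) = (1/(3)) · 1/(1 − w/(3)) = Σ_{n≥0} w^n / (3)^(n+1).
So c_n = 1/(3)^(n+1):
  c_0 = 1/(3)^1 = 1/3.
  c_1 = 1/(3)^2 = 1/9.
The series is valid for |w/d| < 1, i.e. |z − z₀| < |d|.
Radius of convergence: R = |7 − z₀| = |3| = 3 (distance from z₀ to the singularity z = 7).

c_0 = 1/3, c_1 = 1/9; R = 3.


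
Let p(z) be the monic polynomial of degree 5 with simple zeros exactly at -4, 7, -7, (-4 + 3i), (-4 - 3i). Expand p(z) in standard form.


The polynomial is p(z) = ∏_{α ∈ S} (z − α), where S = {-4, 7, -7, (-4 + 3i), (-4 - 3i)}.
Expanding the product yields: p(z) = z^5 + 12·z^4 + 8·z^3 -488·z^2 -2793·z -4900.
Note conjugate pairs combine to real quadratics: (z − (-4+3i))(z − (-4−3i)) = z² + 8z + 25.
The resulting polynomial has degree 5 and real coefficients as required.

p(z) = z^5 + 12·z^4 + 8·z^3 -488·z^2 -2793·z -4900.


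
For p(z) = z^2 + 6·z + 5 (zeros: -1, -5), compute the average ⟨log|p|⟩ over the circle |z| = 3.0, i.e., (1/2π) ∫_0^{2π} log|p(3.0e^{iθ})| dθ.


Zeros: -5, -1; r = 3.0.
Inside |z| < r: -1. Outside (|z| ≥ r): -5.
p(0) = 5, so log|p(0)| = log(5) = 1.6094.
Apply Jensen: I(r) = log|p(0)| + Σ_k log(r/|z_k|), summed over zeros inside |z| < r.
  log(r/|z_k|) for z_k = -1: log(3.0/1) = 1.0986
  Outside zeros (-5) contribute nothing to the Jensen sum.
Sum over inside zeros: 1.0986.
I(r) = log|p(0)| + (inside sum) = 1.6094 + 1.0986 = 2.7081.
Note: since some zeros are outside |z| ≤ r, the simplified n·log(r) form does NOT apply — only the inside zeros contribute.

I(r) ≈ 2.7081.


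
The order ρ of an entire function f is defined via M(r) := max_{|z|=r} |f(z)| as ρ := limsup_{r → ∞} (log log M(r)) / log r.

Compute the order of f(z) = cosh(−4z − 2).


cosh(w) is a linear combination of e^{iw} and e^{−iw} (or e^w, e^{−w} in the hyperbolic case), so |cosh(w)| ≤ e^{|w|}. With w = −4z − 2, |w| ≤ 4|z| + 2 = 4r + 2 on |z| = r, giving M(r) ≤ e^{4r + 2}, so ρ ≤ 1. On a suitable ray (z = it for sin/cos; z = t for sinh/cosh, t real → ∞), |cosh(−4z − 2)| grows like e^{4|t|}/2, so ρ ≥ 1. Hence ρ = 1.
Therefore ρ = 1.

Order ρ = 1.


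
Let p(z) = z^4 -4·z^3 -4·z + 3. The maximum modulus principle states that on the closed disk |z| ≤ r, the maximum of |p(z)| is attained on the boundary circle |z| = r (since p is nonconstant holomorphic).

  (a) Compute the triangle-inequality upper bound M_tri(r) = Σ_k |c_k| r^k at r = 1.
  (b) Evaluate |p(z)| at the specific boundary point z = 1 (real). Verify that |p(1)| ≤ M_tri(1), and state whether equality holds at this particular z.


Coefficients: c_0 = 3, c_1 = -4, c_2 = 0, c_3 = -4, c_4 = 1. Radius r = 1.
Part (a). Triangle bound: M_tri(r) = Σ_k |c_k| r^k
  = |3|·1^0 + |-4|·1^1 + |0|·1^2 + |-4|·1^3 + |1|·1^4
  = 3 + 4 + 0 + 4 + 1 = 12.
This bounds M(r) := max_{|z|=r} |p(z)| from above; equality holds iff all terms c_k z^k can be made to align in phase at a single z on |z|=r.
Part (b). At z = 1 (real, on the circle |z| = r):
  p(1) = (3)·1^0 + (-4)·1^1 + (0)·1^2 + (-4)·1^3 + (1)·1^4 = -4.
  |p(1)| = 4.
Check: |p(1)| = 4 ≤ 12 = M_tri(1). ✓ Equality does not hold at z = 1 (the coefficients have mixed signs, so the terms do not all align in phase there).

M_tri(1) = 12; |p(1)| = 4; equality at z=1: no.


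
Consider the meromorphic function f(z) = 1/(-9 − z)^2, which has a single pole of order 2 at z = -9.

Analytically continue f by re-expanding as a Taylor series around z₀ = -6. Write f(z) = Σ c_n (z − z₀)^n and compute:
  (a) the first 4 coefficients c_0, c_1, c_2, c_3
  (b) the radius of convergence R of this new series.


Let w = z − z₀, so z = z₀ + w.
Then -9 − z = -9 − (z₀ + w) = (-9 − z₀) − w = -3 − w.
f(z) = 1/(-3 − w)^2 = (1/(-3)^2) · (1 − w/(-3))^{−2}.
By the binomial series (1−u)^{−2} = Σ_{n≥0} C(n+1, 1) u^n for |u|<1, with u = w/(-3):
  c_n = C(n+1, 1) / (-3)^(n+2).
  c_0 = 1/(-3)^2 = 1/9.
  c_1 = 2/(-3)^3 = -2/27.
  c_2 = 3/(-3)^4 = 1/27.
  c_3 = 4/(-3)^5 = -4/243.
The series is valid for |w/d| < 1, i.e. |z − z₀| < |d|.
Radius of convergence: R = |-9 − z₀| = |-3| = 3 (distance from z₀ to the singularity z = -9).

c_0 = 1/9, c_1 = -2/27, c_2 = 1/27, c_3 = -4/243; R = 3.


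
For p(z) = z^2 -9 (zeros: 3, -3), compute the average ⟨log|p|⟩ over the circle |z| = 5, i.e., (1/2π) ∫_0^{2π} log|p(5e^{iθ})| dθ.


Zeros: -3, 3; r = 5.
Inside |z| < r: -3, 3. Outside (|z| ≥ r): ∅.
p(0) = -9, so log|p(0)| = log(9) = 2.1972.
Apply Jensen: I(r) = log|p(0)| + Σ_k log(r/|z_k|), summed over zeros inside |z| < r.
  log(r/|z_k|) for z_k = 3: log(5/3) = 0.5108
  log(r/|z_k|) for z_k = -3: log(5/3) = 0.5108
Sum over inside zeros: 1.0217.
I(r) = log|p(0)| + (inside sum) = 2.1972 + 1.0217 = 3.2189.
Closed form (all zeros inside, monic): I(r) = n·log(r) = 2·log(5) = 3.2189. ✓

I(r) ≈ 3.2189.


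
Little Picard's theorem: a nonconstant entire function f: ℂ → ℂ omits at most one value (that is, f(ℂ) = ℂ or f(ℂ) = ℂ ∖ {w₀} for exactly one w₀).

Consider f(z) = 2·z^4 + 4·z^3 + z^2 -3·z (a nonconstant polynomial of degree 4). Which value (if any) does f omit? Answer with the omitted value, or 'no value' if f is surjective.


Little Picard bounds the complement of f(ℂ) to at most one point.
For every w ∈ ℂ, the equation p(z) − w = 0 is a nonconstant polynomial in z and hence has at least one root by the fundamental theorem of algebra. So p is surjective onto ℂ, omitting no value.

Omitted value: no value.


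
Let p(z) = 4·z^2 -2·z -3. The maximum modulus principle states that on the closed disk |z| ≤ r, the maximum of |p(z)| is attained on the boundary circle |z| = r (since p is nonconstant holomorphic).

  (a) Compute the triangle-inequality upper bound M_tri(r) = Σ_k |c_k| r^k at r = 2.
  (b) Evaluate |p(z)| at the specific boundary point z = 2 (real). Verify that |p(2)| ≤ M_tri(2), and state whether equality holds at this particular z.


Coefficients: c_0 = -3, c_1 = -2, c_2 = 4. Radius r = 2.
Part (a). Triangle bound: M_tri(r) = Σ_k |c_k| r^k
  = |-3|·2^0 + |-2|·2^1 + |4|·2^2
  = 3 + 4 + 16 = 23.
This bounds M(r) := max_{|z|=r} |p(z)| from above; equality holds iff all terms c_k z^k can be made to align in phase at a single z on |z|=r.
Part (b). At z = 2 (real, on the circle |z| = r):
  p(2) = (-3)·2^0 + (-2)·2^1 + (4)·2^2 = 9.
  |p(2)| = 9.
Check: |p(2)| = 9 ≤ 23 = M_tri(2). ✓ Equality does not hold at z = 2 (the coefficients have mixed signs, so the terms do not all align in phase there).

M_tri(2) = 23; |p(2)| = 9; equality at z=2: no.


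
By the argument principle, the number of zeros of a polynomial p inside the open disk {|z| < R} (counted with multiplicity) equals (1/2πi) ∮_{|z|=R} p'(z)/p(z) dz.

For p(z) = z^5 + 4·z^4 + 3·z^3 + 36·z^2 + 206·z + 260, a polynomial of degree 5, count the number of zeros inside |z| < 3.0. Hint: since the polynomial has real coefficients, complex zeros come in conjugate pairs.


The zeros of p are: (-3 + 1i), (-3 - 1i), -2, (2 + 3i), (2 - 3i).
Their magnitudes are: 3.162, 3.162, 2, 3.606, 3.606.
Zeros with |z| < R = 3.0: -2.
Count = 1.
By the argument principle, (1/2πi) ∮_{|z|=R} p'(z)/p(z) dz equals exactly this count.

Number of zeros inside |z| < 3.0: 1.


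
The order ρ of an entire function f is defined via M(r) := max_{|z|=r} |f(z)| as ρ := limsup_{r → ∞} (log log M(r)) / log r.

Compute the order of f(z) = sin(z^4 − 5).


Write sin(w) = (e^{iw} ± e^{−iw})/(2 or 2i), so |sin(w)| ≤ e^{|w|}. With w = z^4 − 5, |w| ≤ 1r^4 + 5 on |z|=r, giving M(r) ≤ e^{1r^4 + 5} and ρ ≤ 4. For the lower bound, choose z on |z|=r with 1z^4 purely imaginary of modulus 1r^4; then |sin(z^4 − 5)| grows like e^{1r^4}/2, so ρ ≥ 4. Hence ρ = 4.
Therefore ρ = 4.

Order ρ = 4.


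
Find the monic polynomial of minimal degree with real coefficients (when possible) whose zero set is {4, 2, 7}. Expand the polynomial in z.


The polynomial is p(z) = ∏_{α ∈ S} (z − α), where S = {4, 2, 7}.
Expanding the product yields: p(z) = z^3 -13·z^2 + 50·z -56.
The resulting polynomial has degree 3 and real coefficients as required.

p(z) = z^3 -13·z^2 + 50·z -56.


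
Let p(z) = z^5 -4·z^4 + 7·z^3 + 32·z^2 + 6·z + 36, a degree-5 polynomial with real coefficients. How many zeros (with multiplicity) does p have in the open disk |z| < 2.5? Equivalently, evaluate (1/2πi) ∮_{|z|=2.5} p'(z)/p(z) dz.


The zeros of p are: (3 + 3i), (3 - 3i), (0 + 1i), (0 - 1i), -2.
Their magnitudes are: 4.243, 4.243, 1, 1, 2.
Zeros with |z| < R = 2.5: (0 + 1i), (0 - 1i), -2.
Count = 3.
By the argument principle, (1/2πi) ∮_{|z|=R} p'(z)/p(z) dz equals exactly this count.

Number of zeros inside |z| < 2.5: 3.


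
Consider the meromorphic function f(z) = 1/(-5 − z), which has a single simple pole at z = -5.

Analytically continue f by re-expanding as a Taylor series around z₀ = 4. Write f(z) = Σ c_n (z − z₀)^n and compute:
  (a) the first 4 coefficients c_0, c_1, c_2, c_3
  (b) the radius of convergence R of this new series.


Let w = z − z₀, so z = z₀ + w.
Then -5 − z = -5 − (z₀ + w) = (-5 − z₀) − w = -9 − w.
f(z) = 1/(-9 − w) = (1/(-9)) · 1/(1 − w/(-9)) = Σ_{n≥0} w^n / (-9)^(n+1).
So c_n = 1/(-9)^(n+1):
  c_0 = 1/(-9)^1 = -1/9.
  c_1 = 1/(-9)^2 = 1/81.
  c_2 = 1/(-9)^3 = -1/729.
  c_3 = 1/(-9)^4 = 1/6561.
The series is valid for |w/d| < 1, i.e. |z − z₀| < |d|.
Radius of convergence: R = |-5 − z₀| = |-9| = 9 (distance from z₀ to the singularity z = -5).

c_0 = -1/9, c_1 = 1/81, c_2 = -1/729, c_3 = 1/6561; R = 9.


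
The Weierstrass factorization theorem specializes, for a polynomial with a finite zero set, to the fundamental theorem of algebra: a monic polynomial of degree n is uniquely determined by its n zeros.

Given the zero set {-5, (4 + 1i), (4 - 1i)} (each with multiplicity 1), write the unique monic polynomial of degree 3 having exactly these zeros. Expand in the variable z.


The polynomial is p(z) = ∏_{α ∈ S} (z − α), where S = {-5, (4 + 1i), (4 - 1i)}.
Expanding the product yields: p(z) = z^3 -3·z^2 -23·z + 85.
Note conjugate pairs combine to real quadratics: (z − (4+1i))(z − (4−1i)) = z² − 8z + 17.
The resulting polynomial has degree 3 and real coefficients as required.

p(z) = z^3 -3·z^2 -23·z + 85.


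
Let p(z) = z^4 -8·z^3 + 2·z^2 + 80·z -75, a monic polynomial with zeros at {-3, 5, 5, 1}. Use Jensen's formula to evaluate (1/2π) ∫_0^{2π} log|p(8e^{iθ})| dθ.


Zeros: -3, 1, 5, 5; r = 8.
Inside |z| < r: -3, 1, 5, 5. Outside (|z| ≥ r): ∅.
p(0) = -75, so log|p(0)| = log(75) = 4.3175.
Apply Jensen: I(r) = log|p(0)| + Σ_k log(r/|z_k|), summed over zeros inside |z| < r.
  log(r/|z_k|) for z_k = -3: log(8/3) = 0.9808
  log(r/|z_k|) for z_k = 5: log(8/5) = 0.4700
  log(r/|z_k|) for z_k = 5: log(8/5) = 0.4700
  log(r/|z_k|) for z_k = 1: log(8/1) = 2.0794
Sum over inside zeros: 4.0003.
I(r) = log|p(0)| + (inside sum) = 4.3175 + 4.0003 = 8.3178.
Closed form (all zeros inside, monic): I(r) = n·log(r) = 4·log(8) = 8.3178. ✓

I(r) ≈ 8.3178.


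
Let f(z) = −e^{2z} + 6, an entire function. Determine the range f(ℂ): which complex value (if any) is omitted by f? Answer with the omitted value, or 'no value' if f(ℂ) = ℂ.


Little Picard bounds the complement of f(ℂ) to at most one point.
e^{2z} is never zero on ℂ, so -1·e^{2z} takes every value in ℂ ∖ {0}. Adding 6 shifts the range to ℂ ∖ {6}. Thus f omits exactly the value 6.

Omitted value: 6.


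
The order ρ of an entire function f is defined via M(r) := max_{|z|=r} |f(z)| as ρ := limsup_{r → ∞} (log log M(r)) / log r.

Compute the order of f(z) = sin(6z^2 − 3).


Write sin(w) = (e^{iw} ± e^{−iw})/(2 or 2i), so |sin(w)| ≤ e^{|w|}. With w = 6z^2 − 3, |w| ≤ 6r^2 + 3 on |z|=r, giving M(r) ≤ e^{6r^2 + 3} and ρ ≤ 2. For the lower bound, choose z on |z|=r with 6z^2 purely imaginary of modulus 6r^2; then |sin(6z^2 − 3)| grows like e^{6r^2}/2, so ρ ≥ 2. Hence ρ = 2.
Therefore ρ = 2.

Order ρ = 2.


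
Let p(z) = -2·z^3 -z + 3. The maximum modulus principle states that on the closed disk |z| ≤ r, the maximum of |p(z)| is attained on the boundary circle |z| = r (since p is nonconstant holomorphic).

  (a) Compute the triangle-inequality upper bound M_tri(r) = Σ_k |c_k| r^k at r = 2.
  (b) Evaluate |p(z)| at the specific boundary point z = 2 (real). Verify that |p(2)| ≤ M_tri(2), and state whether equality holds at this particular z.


Coefficients: c_0 = 3, c_1 = -1, c_2 = 0, c_3 = -2. Radius r = 2.
Part (a). Triangle bound: M_tri(r) = Σ_k |c_k| r^k
  = |3|·2^0 + |-1|·2^1 + |0|·2^2 + |-2|·2^3
  = 3 + 2 + 0 + 16 = 21.
This bounds M(r) := max_{|z|=r} |p(z)| from above; equality holds iff all terms c_k z^k can be made to align in phase at a single z on |z|=r.
Part (b). At z = 2 (real, on the circle |z| = r):
  p(2) = (3)·2^0 + (-1)·2^1 + (0)·2^2 + (-2)·2^3 = -15.
  |p(2)| = 15.
Check: |p(2)| = 15 ≤ 21 = M_tri(2). ✓ Equality does not hold at z = 2 (the coefficients have mixed signs, so the terms do not all align in phase there).

M_tri(2) = 21; |p(2)| = 15; equality at z=2: no.


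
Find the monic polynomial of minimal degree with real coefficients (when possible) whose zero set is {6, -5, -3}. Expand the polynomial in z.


The polynomial is p(z) = ∏_{α ∈ S} (z − α), where S = {6, -5, -3}.
Expanding the product yields: p(z) = z^3 + 2·z^2 -33·z -90.
The resulting polynomial has degree 3 and real coefficients as required.

p(z) = z^3 + 2·z^2 -33·z -90.


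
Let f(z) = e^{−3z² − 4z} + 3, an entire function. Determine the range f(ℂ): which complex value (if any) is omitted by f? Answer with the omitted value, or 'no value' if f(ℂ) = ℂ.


Little Picard bounds the complement of f(ℂ) to at most one point.
The exponent g(z) = −3z² − 4z is a nonconstant polynomial, hence surjective onto ℂ. So e^{g(z)} takes every value in {e^w : w ∈ ℂ} = ℂ ∖ {0}. Adding 3 shifts the range to ℂ ∖ {3}. f omits exactly 3.

Omitted value: 3.


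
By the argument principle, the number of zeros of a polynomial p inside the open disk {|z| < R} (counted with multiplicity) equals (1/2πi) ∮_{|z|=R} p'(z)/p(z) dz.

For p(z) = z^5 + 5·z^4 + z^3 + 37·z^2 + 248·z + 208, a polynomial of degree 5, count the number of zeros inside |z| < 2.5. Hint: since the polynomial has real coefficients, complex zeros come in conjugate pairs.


The zeros of p are: -4, -4, -1, (2 + 3i), (2 - 3i).
Their magnitudes are: 4, 4, 1, 3.606, 3.606.
Zeros with |z| < R = 2.5: -1.
Count = 1.
By the argument principle, (1/2πi) ∮_{|z|=R} p'(z)/p(z) dz equals exactly this count.

Number of zeros inside |z| < 2.5: 1.


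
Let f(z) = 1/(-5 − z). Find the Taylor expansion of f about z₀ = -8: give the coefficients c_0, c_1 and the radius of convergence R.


Let w = z − z₀, so z = z₀ + w.
Then -5 − z = -5 − (z₀ + w) = (-5 − z₀) − w = 3 − w.
f(z) = 1/(3 − w) = (1/(3)) · 1/(1 − w/(3)) = Σ_{n≥0} w^n / (3)^(n+1).
So c_n = 1/(3)^(n+1):
  c_0 = 1/(3)^1 = 1/3.
  c_1 = 1/(3)^2 = 1/9.
The series is valid for |w/d| < 1, i.e. |z − z₀| < |d|.
Radius of convergence: R = |-5 − z₀| = |3| = 3 (distance from z₀ to the singularity z = -5).

c_0 = 1/3, c_1 = 1/9; R = 3.


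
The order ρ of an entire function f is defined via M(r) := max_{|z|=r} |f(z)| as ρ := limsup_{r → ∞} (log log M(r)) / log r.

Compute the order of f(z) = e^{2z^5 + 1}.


|e^{2z^5 + 1}| = e^{Re(2·z^5) + 1} ≤ e^{2|z|^5 + 1} = e^{2r^5 + 1} on |z| = r, so ρ ≤ 5. Choosing z on |z|=r so that 2·z^5 is real positive (always possible by picking arg z appropriately) gives |f(z)| = e^{2r^5 + 1}, matching the bound. The additive constant 1 does not affect log log M(r) ~ 5·log r. Hence ρ = 5.
Therefore ρ = 5.

Order ρ = 5.


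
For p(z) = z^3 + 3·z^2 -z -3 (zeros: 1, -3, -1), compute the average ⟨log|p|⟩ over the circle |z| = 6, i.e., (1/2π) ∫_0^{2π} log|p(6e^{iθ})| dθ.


Zeros: -3, -1, 1; r = 6.
Inside |z| < r: -3, -1, 1. Outside (|z| ≥ r): ∅.
p(0) = -3, so log|p(0)| = log(3) = 1.0986.
Apply Jensen: I(r) = log|p(0)| + Σ_k log(r/|z_k|), summed over zeros inside |z| < r.
  log(r/|z_k|) for z_k = 1: log(6/1) = 1.7918
  log(r/|z_k|) for z_k = -3: log(6/3) = 0.6931
  log(r/|z_k|) for z_k = -1: log(6/1) = 1.7918
Sum over inside zeros: 4.2767.
I(r) = log|p(0)| + (inside sum) = 1.0986 + 4.2767 = 5.3753.
Closed form (all zeros inside, monic): I(r) = n·log(r) = 3·log(6) = 5.3753. ✓

I(r) ≈ 5.3753.


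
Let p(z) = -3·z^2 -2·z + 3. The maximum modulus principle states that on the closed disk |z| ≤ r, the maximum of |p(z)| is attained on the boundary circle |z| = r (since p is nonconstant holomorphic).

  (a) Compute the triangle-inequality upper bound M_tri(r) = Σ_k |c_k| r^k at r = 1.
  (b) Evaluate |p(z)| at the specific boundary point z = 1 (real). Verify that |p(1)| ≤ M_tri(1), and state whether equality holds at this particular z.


Coefficients: c_0 = 3, c_1 = -2, c_2 = -3. Radius r = 1.
Part (a). Triangle bound: M_tri(r) = Σ_k |c_k| r^k
  = |3|·1^0 + |-2|·1^1 + |-3|·1^2
  = 3 + 2 + 3 = 8.
This bounds M(r) := max_{|z|=r} |p(z)| from above; equality holds iff all terms c_k z^k can be made to align in phase at a single z on |z|=r.
Part (b). At z = 1 (real, on the circle |z| = r):
  p(1) = (3)·1^0 + (-2)·1^1 + (-3)·1^2 = -2.
  |p(1)| = 2.
Check: |p(1)| = 2 ≤ 8 = M_tri(1). ✓ Equality does not hold at z = 1 (the coefficients have mixed signs, so the terms do not all align in phase there).

M_tri(1) = 8; |p(1)| = 2; equality at z=1: no.


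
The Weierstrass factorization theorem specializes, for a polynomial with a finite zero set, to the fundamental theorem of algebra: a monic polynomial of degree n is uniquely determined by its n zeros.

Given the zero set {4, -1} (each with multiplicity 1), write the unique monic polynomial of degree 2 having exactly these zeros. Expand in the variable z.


The polynomial is p(z) = ∏_{α ∈ S} (z − α), where S = {4, -1}.
Expanding the product yields: p(z) = z^2 -3·z -4.
The resulting polynomial has degree 2 and real coefficients as required.

p(z) = z^2 -3·z -4.


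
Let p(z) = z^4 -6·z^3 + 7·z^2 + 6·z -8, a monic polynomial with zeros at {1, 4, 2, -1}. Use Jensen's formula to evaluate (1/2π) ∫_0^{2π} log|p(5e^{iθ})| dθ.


Zeros: -1, 1, 2, 4; r = 5.
Inside |z| < r: -1, 1, 2, 4. Outside (|z| ≥ r): ∅.
p(0) = -8, so log|p(0)| = log(8) = 2.0794.
Apply Jensen: I(r) = log|p(0)| + Σ_k log(r/|z_k|), summed over zeros inside |z| < r.
  log(r/|z_k|) for z_k = 1: log(5/1) = 1.6094
  log(r/|z_k|) for z_k = 4: log(5/4) = 0.2231
  log(r/|z_k|) for z_k = 2: log(5/2) = 0.9163
  log(r/|z_k|) for z_k = -1: log(5/1) = 1.6094
Sum over inside zeros: 4.3583.
I(r) = log|p(0)| + (inside sum) = 2.0794 + 4.3583 = 6.4378.
Closed form (all zeros inside, monic): I(r) = n·log(r) = 4·log(5) = 6.4378. ✓

I(r) ≈ 6.4378.


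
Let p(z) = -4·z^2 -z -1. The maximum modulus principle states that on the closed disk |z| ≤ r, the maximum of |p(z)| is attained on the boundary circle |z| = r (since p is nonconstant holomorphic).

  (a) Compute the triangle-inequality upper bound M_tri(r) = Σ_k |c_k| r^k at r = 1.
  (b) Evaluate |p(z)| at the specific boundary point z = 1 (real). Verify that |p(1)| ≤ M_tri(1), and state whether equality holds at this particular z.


Coefficients: c_0 = -1, c_1 = -1, c_2 = -4. Radius r = 1.
Part (a). Triangle bound: M_tri(r) = Σ_k |c_k| r^k
  = |-1|·1^0 + |-1|·1^1 + |-4|·1^2
  = 1 + 1 + 4 = 6.
This bounds M(r) := max_{|z|=r} |p(z)| from above; equality holds iff all terms c_k z^k can be made to align in phase at a single z on |z|=r.
Part (b). At z = 1 (real, on the circle |z| = r):
  p(1) = (-1)·1^0 + (-1)·1^1 + (-4)·1^2 = -6.
  |p(1)| = 6.
Since all nonzero coefficients share the same sign, |p(1)| = 6 = M_tri(1); the triangle bound is attained at z = 1, so in fact M(r) = 6.

M_tri(1) = 6; |p(1)| = 6; equality at z=1: yes.


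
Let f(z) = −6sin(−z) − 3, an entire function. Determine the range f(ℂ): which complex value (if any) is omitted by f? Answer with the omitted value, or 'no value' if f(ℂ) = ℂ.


Little Picard bounds the complement of f(ℂ) to at most one point.
sin is entire and surjective onto ℂ: for every w ∈ ℂ, sin(ζ) = w has a solution ζ ∈ ℂ (e.g., via the complex inverse arcsin). With ζ = −z this gives z = ζ/(-1). Then -6·sin(−z) takes every value in -6·ℂ = ℂ, and adding -3 is a bijection of ℂ. So f is surjective and omits no value. (Note: only on the real line is sin bounded by [−1, 1].)

Omitted value: no value.


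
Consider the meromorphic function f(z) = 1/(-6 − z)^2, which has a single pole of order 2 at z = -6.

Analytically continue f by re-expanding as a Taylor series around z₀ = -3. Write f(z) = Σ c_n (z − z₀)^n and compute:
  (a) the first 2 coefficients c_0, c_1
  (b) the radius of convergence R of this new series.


Let w = z − z₀, so z = z₀ + w.
Then -6 − z = -6 − (z₀ + w) = (-6 − z₀) − w = -3 − w.
f(z) = 1/(-3 − w)^2 = (1/(-3)^2) · (1 − w/(-3))^{−2}.
By the binomial series (1−u)^{−2} = Σ_{n≥0} C(n+1, 1) u^n for |u|<1, with u = w/(-3):
  c_n = C(n+1, 1) / (-3)^(n+2).
  c_0 = 1/(-3)^2 = 1/9.
  c_1 = 2/(-3)^3 = -2/27.
The series is valid for |w/d| < 1, i.e. |z − z₀| < |d|.
Radius of convergence: R = |-6 − z₀| = |-3| = 3 (distance from z₀ to the singularity z = -6).

c_0 = 1/9, c_1 = -2/27; R = 3.
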